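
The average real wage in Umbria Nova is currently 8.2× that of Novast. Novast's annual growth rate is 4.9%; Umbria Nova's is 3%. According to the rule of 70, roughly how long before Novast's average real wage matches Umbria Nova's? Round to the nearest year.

about 112 years

Novast gains on Umbria Nova at 4.9% − 3% = 1.9 points a year.
At that relative rate the gap halves every 70/1.9 ≈ 36.84 years.
An 8.2× gap takes log₂(8.2) ≈ 3.04 halvings to close: 3.04 × 36.84 ≈ 112 years.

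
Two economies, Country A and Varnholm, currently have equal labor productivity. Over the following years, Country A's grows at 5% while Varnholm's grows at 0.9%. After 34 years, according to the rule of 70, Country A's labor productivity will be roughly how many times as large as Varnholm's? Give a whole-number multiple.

roughly 4 times

Only the 4.1-point difference matters.
70/4.1 ≈ 17.07 years per doubling of the ratio; 34 years gives 1.99 doublings, so ≈ 4×.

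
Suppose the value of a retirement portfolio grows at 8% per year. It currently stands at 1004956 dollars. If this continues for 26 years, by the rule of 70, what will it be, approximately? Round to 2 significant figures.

It doubles every 70/8 ≈ 8.75 years, so 26 years is 2.97 doublings.
2^2.97 ≈ 7.84; 1004956 × 7.84 ≈ 7900000 dollars.

7900000 dollars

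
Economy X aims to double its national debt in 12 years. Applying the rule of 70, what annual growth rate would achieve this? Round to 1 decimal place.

70 / 12 ≈ 5.83, so about 5.8% a year.

roughly 5.8%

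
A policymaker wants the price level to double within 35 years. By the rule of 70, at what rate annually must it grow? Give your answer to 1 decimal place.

≈ 2.0%

70 / 35 ≈ 2.00, so about 2.0% annually.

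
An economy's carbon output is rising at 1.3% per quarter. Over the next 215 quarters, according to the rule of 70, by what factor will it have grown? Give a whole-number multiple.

Doubling time ≈ 70/1.3 = 53.85 quarters.
215/53.85 ≈ 4 doublings, so about 2^4 = 16×.

approximately 16 times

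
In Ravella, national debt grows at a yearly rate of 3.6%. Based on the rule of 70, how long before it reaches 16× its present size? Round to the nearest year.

around 78 years

At 3.6% it doubles every 70/3.6 ≈ 19.44 years.
Getting to 16× needs 4 doublings: 4 × 19.44 ≈ 78 years.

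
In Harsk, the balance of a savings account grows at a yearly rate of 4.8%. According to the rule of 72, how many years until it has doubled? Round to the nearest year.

Doubling time ≈ 72 / 4.8 = 15.00 years.

roughly 15 years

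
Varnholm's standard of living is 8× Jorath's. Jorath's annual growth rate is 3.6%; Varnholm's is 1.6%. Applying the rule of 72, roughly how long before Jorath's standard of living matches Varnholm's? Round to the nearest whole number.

What matters is the difference: 2 pp.
Rule of 72 on the gap: the ratio halves every 72/2 ≈ 36.00 years.
An 8× gap closes after 3 halvings: 3 × 36.00 ≈ 108 years.

108 years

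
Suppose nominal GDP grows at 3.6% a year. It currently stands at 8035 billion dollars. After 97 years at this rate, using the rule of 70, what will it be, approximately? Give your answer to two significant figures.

Doubling time ≈ 70/3.6 = 19.44 years.
97 years is 97/19.44 ≈ 4.99 doublings, a factor of 2^4.99 ≈ 31.78.
8035 × 31.78 ≈ 260000 billion dollars.

roughly 260000 billion dollars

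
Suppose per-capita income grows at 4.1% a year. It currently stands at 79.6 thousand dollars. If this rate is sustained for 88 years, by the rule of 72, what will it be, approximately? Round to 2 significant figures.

2600 thousand dollars

Doubling time ≈ 72/4.1 = 17.56 years.
88 years is 88/17.56 ≈ 5.01 doublings, a factor of 2^5.01 ≈ 32.22.
79.6 × 32.22 ≈ 2600 thousand dollars.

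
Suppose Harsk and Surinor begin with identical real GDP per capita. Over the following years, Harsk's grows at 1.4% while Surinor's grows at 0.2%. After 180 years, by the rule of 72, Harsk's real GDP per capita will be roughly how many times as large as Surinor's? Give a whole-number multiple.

about 8 times

Only the 1.2-point difference matters.
72/1.2 ≈ 60.00 years per doubling of the ratio; 180 years gives 3.00 doublings, so ≈ 8×.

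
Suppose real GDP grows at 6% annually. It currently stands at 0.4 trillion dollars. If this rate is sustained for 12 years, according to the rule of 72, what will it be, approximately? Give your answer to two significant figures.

Doubling time ≈ 72/6 = 12.00 years.
12 years is 12/12.00 ≈ 1.00 doublings, a factor of 2^1.00 ≈ 2.00.
0.4 × 2.00 ≈ 0.80 trillion dollars.

≈ 0.80 trillion dollars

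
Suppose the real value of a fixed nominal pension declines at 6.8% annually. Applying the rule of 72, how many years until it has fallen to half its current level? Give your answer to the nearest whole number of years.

The rule works in reverse for decay: 72/6.8 ≈ 10.59 years to halve.

roughly 11 years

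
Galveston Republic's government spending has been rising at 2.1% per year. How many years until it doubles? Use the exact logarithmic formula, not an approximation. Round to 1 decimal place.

t = ln(2) / ln(1 + 0.021) = 0.6931 / 0.020783 ≈ 33.35.

33.4 years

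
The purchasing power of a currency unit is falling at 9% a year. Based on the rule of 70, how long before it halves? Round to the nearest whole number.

roughly 8 years

Halving time ≈ 70 / 9 = 7.78 → 8 years.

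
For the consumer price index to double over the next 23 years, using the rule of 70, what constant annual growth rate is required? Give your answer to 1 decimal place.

roughly 3.0%

70 / 23 ≈ 3.04, so about 3.0% annually.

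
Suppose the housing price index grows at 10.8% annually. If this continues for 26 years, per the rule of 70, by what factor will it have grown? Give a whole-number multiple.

roughly 16 times

70/10.8 ≈ 6.48 years per doubling.
26 years fits 4 doublings: 2^4 = 16.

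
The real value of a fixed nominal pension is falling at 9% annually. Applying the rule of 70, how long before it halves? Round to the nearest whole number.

Falling at 9%, it halves about every 70/9 = 7.78 years.

roughly 8 years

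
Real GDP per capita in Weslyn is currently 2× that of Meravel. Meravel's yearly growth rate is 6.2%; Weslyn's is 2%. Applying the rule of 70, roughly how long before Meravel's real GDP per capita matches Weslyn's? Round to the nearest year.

about 17 years

What matters is the difference: 4.2 pp.
Rule of 70 on the gap: the ratio halves every 70/4.2 ≈ 16.67 years.
A 2× gap closes after 1 halving: 1 × 16.67 ≈ 17 years.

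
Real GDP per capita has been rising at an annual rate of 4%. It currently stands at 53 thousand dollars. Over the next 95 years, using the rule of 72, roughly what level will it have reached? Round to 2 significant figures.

Doubling time ≈ 72/4 = 18.00 years.
95 years is 95/18.00 ≈ 5.28 doublings, a factor of 2^5.28 ≈ 38.85.
53 × 38.85 ≈ 2100 thousand dollars.

≈ 2100 thousand dollars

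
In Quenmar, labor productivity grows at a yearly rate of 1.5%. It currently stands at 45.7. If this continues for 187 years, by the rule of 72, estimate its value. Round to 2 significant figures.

around 680

Doubling time ≈ 72/1.5 = 48.00 years.
187 years is 187/48.00 ≈ 3.90 doublings, a factor of 2^3.90 ≈ 14.93.
45.7 × 14.93 ≈ 680.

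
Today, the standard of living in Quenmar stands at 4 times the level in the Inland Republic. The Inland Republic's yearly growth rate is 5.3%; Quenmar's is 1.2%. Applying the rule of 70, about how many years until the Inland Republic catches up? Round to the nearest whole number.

34 years

the Inland Republic gains on Quenmar at 5.3% − 1.2% = 4.1 points a year.
At that relative rate the gap halves every 70/4.1 ≈ 17.07 years.
A 4 times gap closes after 2 halvings: 2 × 17.07 ≈ 34 years.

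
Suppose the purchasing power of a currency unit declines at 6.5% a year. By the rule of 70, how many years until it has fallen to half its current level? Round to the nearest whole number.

around 11 years

The rule works in reverse for decay: 70/6.5 ≈ 10.77 years to halve.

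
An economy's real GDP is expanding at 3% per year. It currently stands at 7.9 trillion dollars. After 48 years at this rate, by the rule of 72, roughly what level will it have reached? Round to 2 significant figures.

32 trillion dollars

It doubles every 72/3 ≈ 24.00 years, so 48 years is 2.00 doublings.
2^2.00 ≈ 4.00; 7.9 × 4.00 ≈ 32 trillion dollars.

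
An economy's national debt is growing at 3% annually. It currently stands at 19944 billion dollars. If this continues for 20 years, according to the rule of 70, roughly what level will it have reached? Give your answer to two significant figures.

≈ 36000 billion dollars

Doubling time ≈ 70/3 = 23.33 years.
20 years is 20/23.33 ≈ 0.86 doublings, a factor of 2^0.86 ≈ 1.82.
19944 × 1.82 ≈ 36000 billion dollars.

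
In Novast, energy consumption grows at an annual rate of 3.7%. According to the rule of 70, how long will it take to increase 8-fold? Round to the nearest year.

roughly 57 years

Doubling time ≈ 70/3.7 = 18.92 years.
Getting to 8× needs 3 doublings: 3 × 18.92 ≈ 57 years.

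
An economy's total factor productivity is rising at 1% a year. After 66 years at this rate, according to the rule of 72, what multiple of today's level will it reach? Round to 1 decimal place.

approximately 1.9 times

Doubling time ≈ 72/1 = 72.00 years.
66 years / 72.00 ≈ 0.92 doublings → factor 2^0.92 ≈ 1.9.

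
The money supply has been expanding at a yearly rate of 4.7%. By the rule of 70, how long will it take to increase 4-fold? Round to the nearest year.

30 years

Doubling time ≈ 70/4.7 = 14.89 years.
4× is 2 doublings, so 2 × 14.89 ≈ 30 years.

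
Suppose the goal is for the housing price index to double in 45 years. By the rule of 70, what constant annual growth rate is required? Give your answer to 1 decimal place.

70 / 45 ≈ 1.56, so about 1.6% annually.

approximately 1.6%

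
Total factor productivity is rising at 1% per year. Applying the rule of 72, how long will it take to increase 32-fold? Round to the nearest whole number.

around 360 years

Doubling time ≈ 72/1 = 72.00 years.
Getting to 32× needs 5 doublings: 5 × 72.00 ≈ 360 years.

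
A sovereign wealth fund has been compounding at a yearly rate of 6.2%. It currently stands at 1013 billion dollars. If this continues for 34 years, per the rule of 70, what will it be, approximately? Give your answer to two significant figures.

approximately 8200 billion dollars

Doubling time ≈ 70/6.2 = 11.29 years.
34 years is 34/11.29 ≈ 3.01 doublings, a factor of 2^3.01 ≈ 8.06.
1013 × 8.06 ≈ 8200 billion dollars.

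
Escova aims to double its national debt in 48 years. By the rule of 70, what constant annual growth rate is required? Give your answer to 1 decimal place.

around 1.5%

70 / 48 ≈ 1.46, so about 1.5% a year.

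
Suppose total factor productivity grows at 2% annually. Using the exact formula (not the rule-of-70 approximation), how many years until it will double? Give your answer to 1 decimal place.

t = ln(2) / ln(1 + 0.02) = 0.6931 / 0.019803 ≈ 35.00.

35.0 years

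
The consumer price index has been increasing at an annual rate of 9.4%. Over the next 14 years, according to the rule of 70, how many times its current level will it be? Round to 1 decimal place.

Doubling time ≈ 70/9.4 = 7.45 years.
14 years / 7.45 ≈ 1.88 doublings → factor 2^1.88 ≈ 3.7.

approximately 3.7 times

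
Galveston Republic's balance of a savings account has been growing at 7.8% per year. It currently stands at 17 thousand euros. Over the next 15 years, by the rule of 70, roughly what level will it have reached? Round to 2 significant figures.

around 54 thousand euros

Doubling time ≈ 70/7.8 = 8.97 years.
15 years is 15/8.97 ≈ 1.67 doublings, a factor of 2^1.67 ≈ 3.18.
17 × 3.18 ≈ 54 thousand euros.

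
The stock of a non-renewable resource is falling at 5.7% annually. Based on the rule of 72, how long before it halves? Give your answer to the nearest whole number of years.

Halving time ≈ 72 / 5.7 = 12.63 → 13 years.

≈ 13 years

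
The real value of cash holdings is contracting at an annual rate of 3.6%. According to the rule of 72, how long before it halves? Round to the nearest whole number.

The rule works in reverse for decay: 72/3.6 ≈ 20.00 years to halve.

≈ 20 years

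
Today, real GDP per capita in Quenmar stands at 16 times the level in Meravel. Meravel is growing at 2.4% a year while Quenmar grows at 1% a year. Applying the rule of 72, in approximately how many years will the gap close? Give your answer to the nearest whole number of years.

The growth-rate gap is 2.4% − 1% = 1.4 percentage points.
So the ratio between them halves every 72/1.4 ≈ 51.43 years.
A 16 times gap closes after 4 halvings: 4 × 51.43 ≈ 206 years.

approximately 206 years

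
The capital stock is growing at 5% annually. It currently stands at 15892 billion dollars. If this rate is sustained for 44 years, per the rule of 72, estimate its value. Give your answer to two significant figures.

Doubling time ≈ 72/5 = 14.40 years.
44 years is 44/14.40 ≈ 3.06 doublings, a factor of 2^3.06 ≈ 8.34.
15892 × 8.34 ≈ 130000 billion dollars.

130000 billion dollars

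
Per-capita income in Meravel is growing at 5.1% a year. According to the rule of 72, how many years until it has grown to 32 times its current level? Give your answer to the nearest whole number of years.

about 71 years

Doubling time ≈ 72/5.1 = 14.12 years.
Getting to 32× needs 5 doublings: 5 × 14.12 ≈ 71 years.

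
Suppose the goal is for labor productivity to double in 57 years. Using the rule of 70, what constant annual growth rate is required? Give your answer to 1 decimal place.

70 / 57 ≈ 1.23, so about 1.2% a year.

around 1.2%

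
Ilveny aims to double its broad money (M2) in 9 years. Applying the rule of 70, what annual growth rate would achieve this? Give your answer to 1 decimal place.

70 / 9 ≈ 7.78, so about 7.8% annually.

approximately 7.8%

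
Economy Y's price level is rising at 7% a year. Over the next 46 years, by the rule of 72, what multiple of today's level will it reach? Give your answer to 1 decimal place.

approximately 22.2 times

Doubling time ≈ 72/7 = 10.29 years.
46 years / 10.29 ≈ 4.47 doublings → factor 2^4.47 ≈ 22.2.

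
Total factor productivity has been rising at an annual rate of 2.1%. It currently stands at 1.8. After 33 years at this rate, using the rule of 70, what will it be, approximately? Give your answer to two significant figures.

about 3.6

Doubling time ≈ 70/2.1 = 33.33 years.
33 years is 33/33.33 ≈ 0.99 doublings, a factor of 2^0.99 ≈ 1.99.
1.8 × 1.99 ≈ 3.6.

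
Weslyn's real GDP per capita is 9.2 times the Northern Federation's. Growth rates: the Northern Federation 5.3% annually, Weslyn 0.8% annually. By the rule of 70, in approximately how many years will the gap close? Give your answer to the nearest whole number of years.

The growth-rate gap is 5.3% − 0.8% = 4.5 percentage points.
So the ratio between them halves every 70/4.5 ≈ 15.56 years.
A 9.2 times gap takes log₂(9.2) ≈ 3.20 halvings to close: 3.20 × 15.56 ≈ 50 years.

around 50 years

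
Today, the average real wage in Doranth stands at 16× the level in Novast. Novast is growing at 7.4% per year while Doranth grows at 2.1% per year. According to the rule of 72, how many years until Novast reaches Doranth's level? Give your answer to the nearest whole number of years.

54 years

Novast gains on Doranth at 7.4% − 2.1% = 5.3 points a year.
At that relative rate the gap halves every 72/5.3 ≈ 13.58 years.
A 16× gap closes after 4 halvings: 4 × 13.58 ≈ 54 years.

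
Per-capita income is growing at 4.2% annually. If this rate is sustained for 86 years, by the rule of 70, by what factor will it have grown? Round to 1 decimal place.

≈ 35.8 times

Doubles every ≈ 16.67 years (70/4.2).
86 years is 5.16 doublings; 2^5.16 ≈ 35.8×.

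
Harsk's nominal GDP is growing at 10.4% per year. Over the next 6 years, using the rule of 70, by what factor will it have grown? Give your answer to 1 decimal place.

Doubling time ≈ 70/10.4 = 6.73 years.
6 years / 6.73 ≈ 0.89 doublings → factor 2^0.89 ≈ 1.9.

1.9 times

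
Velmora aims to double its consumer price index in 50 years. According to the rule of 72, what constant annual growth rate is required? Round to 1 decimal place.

about 1.4%

72 / 50 ≈ 1.44, so about 1.4% annually.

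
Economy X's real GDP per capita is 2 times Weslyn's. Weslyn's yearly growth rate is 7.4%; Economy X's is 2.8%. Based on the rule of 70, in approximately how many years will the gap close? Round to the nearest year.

about 15 years

The growth-rate gap is 7.4% − 2.8% = 4.6 percentage points.
So the ratio between them halves every 70/4.6 ≈ 15.22 years.
A 2 times gap closes after 1 halving: 1 × 15.22 ≈ 15 years.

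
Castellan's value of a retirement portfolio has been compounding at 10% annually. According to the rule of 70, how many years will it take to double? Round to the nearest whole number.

Doubling time ≈ 70 / 10 = 7.00 years.

around 7 years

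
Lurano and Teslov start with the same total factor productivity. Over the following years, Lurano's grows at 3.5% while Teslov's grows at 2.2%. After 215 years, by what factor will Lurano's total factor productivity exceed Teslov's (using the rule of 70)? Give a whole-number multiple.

16 times

Lurano pulls ahead at 1.3 pp per year, so the ratio doubles every 70/1.3 ≈ 53.85 years.
In 215 years that's 3.99 doublings: 2^3.99 ≈ 16.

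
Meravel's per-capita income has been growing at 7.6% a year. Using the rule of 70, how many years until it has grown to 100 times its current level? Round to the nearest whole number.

Doubling time ≈ 70/7.6 = 9.21 years.
Reaching 100× takes log₂(100) ≈ 6.64 doublings.
6.64 × 9.21 ≈ 61 years.

approximately 61 years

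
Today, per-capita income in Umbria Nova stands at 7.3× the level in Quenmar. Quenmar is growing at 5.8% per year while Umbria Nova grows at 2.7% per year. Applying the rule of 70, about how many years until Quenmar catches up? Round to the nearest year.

≈ 65 years

Quenmar gains on Umbria Nova at 5.8% − 2.7% = 3.1 points a year.
At that relative rate the gap halves every 70/3.1 ≈ 22.58 years.
A 7.3× gap takes log₂(7.3) ≈ 2.87 halvings to close: 2.87 × 22.58 ≈ 65 years.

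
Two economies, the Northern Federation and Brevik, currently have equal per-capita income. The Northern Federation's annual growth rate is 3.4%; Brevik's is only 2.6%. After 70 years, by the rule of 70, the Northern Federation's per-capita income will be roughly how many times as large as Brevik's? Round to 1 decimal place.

roughly 1.7 times

the Northern Federation pulls ahead at 0.8 pp per year, so the ratio doubles every 70/0.8 ≈ 87.50 years.
In 70 years that's 0.80 doublings: 2^0.80 ≈ 1.7.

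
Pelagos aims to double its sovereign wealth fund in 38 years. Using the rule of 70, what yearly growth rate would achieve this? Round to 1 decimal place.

1.8% per year

70 / 38 ≈ 1.84, so about 1.8% per year.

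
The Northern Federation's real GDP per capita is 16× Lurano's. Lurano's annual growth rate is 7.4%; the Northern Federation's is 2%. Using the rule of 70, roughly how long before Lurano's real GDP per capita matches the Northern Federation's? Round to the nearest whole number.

52 years

What matters is the difference: 5.4 pp.
Rule of 70 on the gap: the ratio halves every 70/5.4 ≈ 12.96 years.
A 16× gap closes after 4 halvings: 4 × 12.96 ≈ 52 years.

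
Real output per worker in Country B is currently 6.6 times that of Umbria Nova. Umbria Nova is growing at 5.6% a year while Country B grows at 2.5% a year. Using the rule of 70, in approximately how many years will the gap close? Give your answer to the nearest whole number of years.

≈ 61 years

The growth-rate gap is 5.6% − 2.5% = 3.1 percentage points.
So the ratio between them halves every 70/3.1 ≈ 22.58 years.
A 6.6 times gap takes log₂(6.6) ≈ 2.72 halvings to close: 2.72 × 22.58 ≈ 61 years.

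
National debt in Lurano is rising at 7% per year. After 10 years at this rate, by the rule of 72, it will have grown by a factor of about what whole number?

72/7 ≈ 10.29 years per doubling.
10 years fits 1 doubling: 2^1 = 2.

approximately 2 times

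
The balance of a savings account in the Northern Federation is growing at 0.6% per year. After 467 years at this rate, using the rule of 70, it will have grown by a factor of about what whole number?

roughly 16 times

At 0.6% one doubling takes ≈ 116.67 years; 467 years is 4 of them, so ×16.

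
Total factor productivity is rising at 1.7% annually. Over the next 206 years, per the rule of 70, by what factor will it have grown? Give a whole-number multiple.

At 1.7% one doubling takes ≈ 41.18 years; 206 years is 5 of them, so ×32.

roughly 32 times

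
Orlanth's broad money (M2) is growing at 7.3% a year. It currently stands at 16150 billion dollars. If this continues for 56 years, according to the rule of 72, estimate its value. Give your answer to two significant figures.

≈ 830000 billion dollars

Doubling time ≈ 72/7.3 = 9.86 years.
56 years is 56/9.86 ≈ 5.68 doublings, a factor of 2^5.68 ≈ 51.27.
16150 × 51.27 ≈ 830000 billion dollars.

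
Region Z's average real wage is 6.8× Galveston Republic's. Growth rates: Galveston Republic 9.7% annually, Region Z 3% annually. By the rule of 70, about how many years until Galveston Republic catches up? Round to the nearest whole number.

Galveston Republic gains on Region Z at 9.7% − 3% = 6.7 points a year.
At that relative rate the gap halves every 70/6.7 ≈ 10.45 years.
A 6.8× gap takes log₂(6.8) ≈ 2.77 halvings to close: 2.77 × 10.45 ≈ 29 years.

roughly 29 years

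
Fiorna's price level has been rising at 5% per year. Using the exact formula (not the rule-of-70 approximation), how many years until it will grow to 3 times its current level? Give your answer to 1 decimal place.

22.5 years

t = ln(3) / ln(1 + 0.05) = 1.0986 / 0.048790 ≈ 22.52.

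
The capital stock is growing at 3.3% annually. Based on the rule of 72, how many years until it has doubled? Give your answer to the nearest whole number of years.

At 3.3%, doubling takes about 72/3.3 = 21.82 years.

roughly 22 years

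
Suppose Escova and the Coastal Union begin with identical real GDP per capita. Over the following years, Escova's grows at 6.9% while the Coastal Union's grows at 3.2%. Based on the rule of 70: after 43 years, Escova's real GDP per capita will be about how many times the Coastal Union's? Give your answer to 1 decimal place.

4.8 times

Rate gap = 6.9% − 3.2% = 3.7 points.
The ratio doubles every 70/3.7 ≈ 18.92 years.
43/18.92 ≈ 2.27 doublings → ratio ≈ 2^2.27 ≈ 4.8.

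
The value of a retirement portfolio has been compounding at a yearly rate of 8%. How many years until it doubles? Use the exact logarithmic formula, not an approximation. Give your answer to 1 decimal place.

t = ln(2) / ln(1 + 0.08) = 0.6931 / 0.076961 ≈ 9.01.

9.0 years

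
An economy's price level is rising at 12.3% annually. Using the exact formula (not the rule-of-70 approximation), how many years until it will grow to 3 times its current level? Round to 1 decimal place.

9.5 years

t = ln(3) / ln(1 + 0.123) = 1.0986 / 0.116004 ≈ 9.47.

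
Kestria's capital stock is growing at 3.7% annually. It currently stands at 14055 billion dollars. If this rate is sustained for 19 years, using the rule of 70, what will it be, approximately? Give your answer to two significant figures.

Doubling time ≈ 70/3.7 = 18.92 years.
19 years is 19/18.92 ≈ 1.00 doublings, a factor of 2^1.00 ≈ 2.00.
14055 × 2.00 ≈ 28000 billion dollars.

≈ 28000 billion dollars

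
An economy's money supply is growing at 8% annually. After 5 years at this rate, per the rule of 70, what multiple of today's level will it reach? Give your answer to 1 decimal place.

Doubling time ≈ 70/8 = 8.75 years.
5 years / 8.75 ≈ 0.57 doublings → factor 2^0.57 ≈ 1.5.

1.5 times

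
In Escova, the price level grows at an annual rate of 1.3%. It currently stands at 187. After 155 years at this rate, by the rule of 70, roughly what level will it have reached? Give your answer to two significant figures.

It doubles every 70/1.3 ≈ 53.85 years, so 155 years is 2.88 doublings.
2^2.88 ≈ 7.36; 187 × 7.36 ≈ 1400.

around 1400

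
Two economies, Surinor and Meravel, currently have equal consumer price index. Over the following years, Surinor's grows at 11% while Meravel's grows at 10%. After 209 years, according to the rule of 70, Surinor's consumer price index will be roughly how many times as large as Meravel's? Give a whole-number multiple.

roughly 8 times

Only the 1-point difference matters.
70/1 ≈ 70.00 years per doubling of the ratio; 209 years gives 2.99 doublings, so ≈ 8×.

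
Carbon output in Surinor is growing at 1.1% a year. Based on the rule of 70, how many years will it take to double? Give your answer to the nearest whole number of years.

Doubling time ≈ 70 / 1.1 = 63.64 years.

≈ 64 years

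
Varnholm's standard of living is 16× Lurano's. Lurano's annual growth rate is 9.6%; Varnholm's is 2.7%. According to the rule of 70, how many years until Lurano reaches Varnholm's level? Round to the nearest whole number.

about 41 years

Lurano gains on Varnholm at 9.6% − 2.7% = 6.9 points a year.
At that relative rate the gap halves every 70/6.9 ≈ 10.14 years.
A 16× gap closes after 4 halvings: 4 × 10.14 ≈ 41 years.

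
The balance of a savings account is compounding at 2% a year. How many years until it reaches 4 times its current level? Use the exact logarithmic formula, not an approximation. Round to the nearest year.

t = ln(4) / ln(1 + 0.02) = 1.3863 / 0.019803 ≈ 70.00.
≈ 70 years.

70 years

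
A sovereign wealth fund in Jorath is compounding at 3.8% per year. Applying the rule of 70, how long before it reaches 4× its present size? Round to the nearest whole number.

roughly 37 years

Doubling time ≈ 70/3.8 = 18.42 years.
4× is 2 doublings, so 2 × 18.42 ≈ 37 years.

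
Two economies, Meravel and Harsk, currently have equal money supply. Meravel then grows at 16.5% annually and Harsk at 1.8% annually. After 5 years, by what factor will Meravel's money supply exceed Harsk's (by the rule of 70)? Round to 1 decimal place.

2.1 times

Rate gap = 16.5% − 1.8% = 14.7 points.
The ratio doubles every 70/14.7 ≈ 4.76 years.
5/4.76 ≈ 1.05 doublings → ratio ≈ 2^1.05 ≈ 2.1.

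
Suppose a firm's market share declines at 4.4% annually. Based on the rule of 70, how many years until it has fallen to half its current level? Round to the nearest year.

Halving time ≈ 70 / 4.4 = 15.91 → 16 years.

roughly 16 years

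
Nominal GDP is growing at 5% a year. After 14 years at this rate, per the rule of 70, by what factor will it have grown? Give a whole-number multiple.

roughly 2 times

70/5 ≈ 14.00 years per doubling.
14 years fits 1 doubling: 2^1 = 2.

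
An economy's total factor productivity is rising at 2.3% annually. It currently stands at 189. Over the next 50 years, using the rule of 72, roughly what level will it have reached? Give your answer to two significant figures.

Doubling time ≈ 72/2.3 = 31.30 years.
50 years is 50/31.30 ≈ 1.60 doublings, a factor of 2^1.60 ≈ 3.03.
189 × 3.03 ≈ 570.

approximately 570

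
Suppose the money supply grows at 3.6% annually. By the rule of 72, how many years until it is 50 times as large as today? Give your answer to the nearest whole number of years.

Doubling time ≈ 72/3.6 = 20.00 years.
50× is log₂ 50 ≈ 5.64 doublings, so ≈ 5.64 × 20.00 = 113 years.

roughly 113 years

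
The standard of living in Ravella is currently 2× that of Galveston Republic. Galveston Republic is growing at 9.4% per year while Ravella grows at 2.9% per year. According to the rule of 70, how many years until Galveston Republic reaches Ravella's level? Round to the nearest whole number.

roughly 11 years

What matters is the difference: 6.5 pp.
Rule of 70 on the gap: the ratio halves every 70/6.5 ≈ 10.77 years.
A 2× gap closes after 1 halving: 1 × 10.77 ≈ 11 years.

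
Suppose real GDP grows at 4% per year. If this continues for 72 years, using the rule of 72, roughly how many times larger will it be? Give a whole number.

Doubling time ≈ 72/4 = 18.00 years.
72/18.00 ≈ 4 doublings, so about 2^4 = 16×.

16 times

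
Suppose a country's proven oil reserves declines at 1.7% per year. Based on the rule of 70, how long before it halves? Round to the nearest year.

41 years

The rule works in reverse for decay: 70/1.7 ≈ 41.18 years to halve.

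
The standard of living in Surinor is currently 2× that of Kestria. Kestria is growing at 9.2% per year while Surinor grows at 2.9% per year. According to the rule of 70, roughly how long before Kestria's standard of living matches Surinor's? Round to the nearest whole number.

≈ 11 years

What matters is the difference: 6.3 pp.
Rule of 70 on the gap: the ratio halves every 70/6.3 ≈ 11.11 years.
A 2× gap closes after 1 halving: 1 × 11.11 ≈ 11 years.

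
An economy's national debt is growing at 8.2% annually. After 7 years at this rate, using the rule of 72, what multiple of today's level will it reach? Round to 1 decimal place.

Doubles every ≈ 8.78 years (72/8.2).
7 years is 0.80 doublings; 2^0.80 ≈ 1.7×.

about 1.7 times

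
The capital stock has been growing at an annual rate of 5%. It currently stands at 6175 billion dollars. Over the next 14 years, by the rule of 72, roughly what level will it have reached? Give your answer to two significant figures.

≈ 12000 billion dollars

It doubles every 72/5 ≈ 14.40 years, so 14 years is 0.97 doublings.
2^0.97 ≈ 1.96; 6175 × 1.96 ≈ 12000 billion dollars.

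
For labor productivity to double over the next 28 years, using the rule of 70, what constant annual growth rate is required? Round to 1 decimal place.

70 / 28 ≈ 2.50, so about 2.5% a year.

approximately 2.5%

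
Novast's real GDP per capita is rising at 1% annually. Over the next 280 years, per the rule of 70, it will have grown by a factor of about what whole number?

Doubling time ≈ 70/1 = 70.00 years.
280/70.00 ≈ 4 doublings, so about 2^4 = 16×.

around 16 times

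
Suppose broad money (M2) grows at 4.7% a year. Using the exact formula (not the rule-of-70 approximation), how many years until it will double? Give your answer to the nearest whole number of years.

t = ln(2) / ln(1 + 0.047) = 0.6931 / 0.045929 ≈ 15.09.
≈ 15 years.

15 years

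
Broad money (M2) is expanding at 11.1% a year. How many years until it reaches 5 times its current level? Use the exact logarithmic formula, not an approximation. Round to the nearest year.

15 years

t = ln(5) / ln(1 + 0.111) = 1.6094 / 0.105261 ≈ 15.29.
≈ 15 years.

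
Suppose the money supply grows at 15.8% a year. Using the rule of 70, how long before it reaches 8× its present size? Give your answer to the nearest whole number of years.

Doubling time ≈ 70/15.8 = 4.43 years.
Getting to 8× needs 3 doublings: 3 × 4.43 ≈ 13 years.

about 13 years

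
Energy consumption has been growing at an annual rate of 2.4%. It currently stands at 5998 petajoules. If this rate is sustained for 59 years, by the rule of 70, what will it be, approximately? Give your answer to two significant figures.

It doubles every 70/2.4 ≈ 29.17 years, so 59 years is 2.02 doublings.
2^2.02 ≈ 4.06; 5998 × 4.06 ≈ 24000 petajoules.

about 24000 petajoules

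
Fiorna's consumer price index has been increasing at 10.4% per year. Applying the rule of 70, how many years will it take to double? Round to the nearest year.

around 7 years

70/10.4 ≈ 6.73, so it doubles roughly every 7 years.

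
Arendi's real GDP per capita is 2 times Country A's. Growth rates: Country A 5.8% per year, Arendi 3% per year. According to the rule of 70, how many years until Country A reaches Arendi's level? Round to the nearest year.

approximately 25 years

The growth-rate gap is 5.8% − 3% = 2.8 percentage points.
So the ratio between them halves every 70/2.8 ≈ 25.00 years.
A 2 times gap closes after 1 halving: 1 × 25.00 ≈ 25 years.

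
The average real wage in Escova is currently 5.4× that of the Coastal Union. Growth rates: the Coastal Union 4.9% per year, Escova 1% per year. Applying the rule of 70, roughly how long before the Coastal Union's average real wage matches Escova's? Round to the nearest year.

44 years

The growth-rate gap is 4.9% − 1% = 3.9 percentage points.
So the ratio between them halves every 70/3.9 ≈ 17.95 years.
A 5.4× gap takes log₂(5.4) ≈ 2.43 halvings to close: 2.43 × 17.95 ≈ 44 years.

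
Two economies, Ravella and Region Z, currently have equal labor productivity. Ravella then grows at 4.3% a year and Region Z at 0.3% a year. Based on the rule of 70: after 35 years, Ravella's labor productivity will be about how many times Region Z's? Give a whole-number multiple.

4 times

Ravella pulls ahead at 4 pp per year, so the ratio doubles every 70/4 ≈ 17.50 years.
In 35 years that's 2.00 doublings: 2^2.00 ≈ 4.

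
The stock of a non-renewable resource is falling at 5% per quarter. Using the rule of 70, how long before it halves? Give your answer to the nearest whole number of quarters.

around 14 quarters

Halving time ≈ 70 / 5 = 14.00 → 14 quarters.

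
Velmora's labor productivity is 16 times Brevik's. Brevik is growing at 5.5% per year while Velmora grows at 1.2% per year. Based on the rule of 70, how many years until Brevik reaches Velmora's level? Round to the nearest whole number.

approximately 65 years

The growth-rate gap is 5.5% − 1.2% = 4.3 percentage points.
So the ratio between them halves every 70/4.3 ≈ 16.28 years.
A 16 times gap closes after 4 halvings: 4 × 16.28 ≈ 65 years.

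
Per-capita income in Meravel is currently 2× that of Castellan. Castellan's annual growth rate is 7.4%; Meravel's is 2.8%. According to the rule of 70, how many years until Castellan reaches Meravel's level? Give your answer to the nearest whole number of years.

The growth-rate gap is 7.4% − 2.8% = 4.6 percentage points.
So the ratio between them halves every 70/4.6 ≈ 15.22 years.
A 2× gap closes after 1 halving: 1 × 15.22 ≈ 15 years.

about 15 years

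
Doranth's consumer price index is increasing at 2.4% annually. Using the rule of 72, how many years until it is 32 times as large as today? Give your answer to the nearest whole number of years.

At 2.4% it doubles every 72/2.4 ≈ 30.00 years.
32 = 2^5, so 5 doublings → 150 years.

150 years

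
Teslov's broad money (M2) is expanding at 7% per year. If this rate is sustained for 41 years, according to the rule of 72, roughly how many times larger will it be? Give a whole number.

around 16 times

At 7% one doubling takes ≈ 10.29 years; 41 years is 4 of them, so ×16.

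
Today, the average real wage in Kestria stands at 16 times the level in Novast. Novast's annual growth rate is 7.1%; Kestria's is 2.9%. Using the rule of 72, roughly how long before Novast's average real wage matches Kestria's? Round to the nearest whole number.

The growth-rate gap is 7.1% − 2.9% = 4.2 percentage points.
So the ratio between them halves every 72/4.2 ≈ 17.14 years.
A 16 times gap closes after 4 halvings: 4 × 17.14 ≈ 69 years.

about 69 years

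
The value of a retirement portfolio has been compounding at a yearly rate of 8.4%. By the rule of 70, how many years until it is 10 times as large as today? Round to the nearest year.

around 28 years

Doubling time ≈ 70/8.4 = 8.33 years.
10× is log₂ 10 ≈ 3.32 doublings, so ≈ 3.32 × 8.33 = 28 years.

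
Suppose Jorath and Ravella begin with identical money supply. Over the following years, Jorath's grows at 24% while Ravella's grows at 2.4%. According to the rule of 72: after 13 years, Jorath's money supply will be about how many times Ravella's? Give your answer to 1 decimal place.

Rate gap = 24% − 2.4% = 21.6 points.
The ratio doubles every 72/21.6 ≈ 3.33 years.
13/3.33 ≈ 3.90 doublings → ratio ≈ 2^3.90 ≈ 14.9.

roughly 14.9 times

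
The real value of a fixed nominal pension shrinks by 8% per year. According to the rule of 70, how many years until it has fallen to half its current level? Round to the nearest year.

≈ 9 years

The rule works in reverse for decay: 70/8 ≈ 8.75 years to halve.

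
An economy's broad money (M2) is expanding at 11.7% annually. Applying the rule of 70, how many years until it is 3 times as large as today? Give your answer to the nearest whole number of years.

One doubling takes 70/11.7 = 5.98 years.
3× is log₂ 3 ≈ 1.58 doublings, so ≈ 1.58 × 5.98 = 9 years.

≈ 9 years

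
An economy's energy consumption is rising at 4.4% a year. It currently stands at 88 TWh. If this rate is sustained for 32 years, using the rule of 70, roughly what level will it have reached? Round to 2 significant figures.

approximately 350 TWh

It doubles every 70/4.4 ≈ 15.91 years, so 32 years is 2.01 doublings.
2^2.01 ≈ 4.03; 88 × 4.03 ≈ 350 TWh.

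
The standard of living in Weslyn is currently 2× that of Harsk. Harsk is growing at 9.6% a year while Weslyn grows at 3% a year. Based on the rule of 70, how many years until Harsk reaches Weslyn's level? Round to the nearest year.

What matters is the difference: 6.6 pp.
Rule of 70 on the gap: the ratio halves every 70/6.6 ≈ 10.61 years.
A 2× gap closes after 1 halving: 1 × 10.61 ≈ 11 years.

11 years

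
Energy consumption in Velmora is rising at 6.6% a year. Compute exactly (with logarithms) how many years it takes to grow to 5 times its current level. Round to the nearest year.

t = ln(5) / ln(1 + 0.066) = 1.6094 / 0.063913 ≈ 25.18.
≈ 25 years.

25 years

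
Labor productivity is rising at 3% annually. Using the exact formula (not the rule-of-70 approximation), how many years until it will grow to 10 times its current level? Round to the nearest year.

78 years

t = ln(10) / ln(1 + 0.03) = 2.3026 / 0.029559 ≈ 77.90.
≈ 78 years.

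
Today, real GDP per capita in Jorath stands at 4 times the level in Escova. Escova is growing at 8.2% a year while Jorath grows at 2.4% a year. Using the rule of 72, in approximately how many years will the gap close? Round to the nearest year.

Escova gains on Jorath at 8.2% − 2.4% = 5.8 points a year.
At that relative rate the gap halves every 72/5.8 ≈ 12.41 years.
A 4 times gap closes after 2 halvings: 2 × 12.41 ≈ 25 years.

roughly 25 years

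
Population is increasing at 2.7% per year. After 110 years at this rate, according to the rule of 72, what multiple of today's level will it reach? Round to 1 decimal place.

approximately 17.4 times

Doubling time ≈ 72/2.7 = 26.67 years.
110 years / 26.67 ≈ 4.12 doublings → factor 2^4.12 ≈ 17.4.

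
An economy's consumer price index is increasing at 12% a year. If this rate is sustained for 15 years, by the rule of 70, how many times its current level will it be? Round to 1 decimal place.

roughly 5.9 times

Doubles every ≈ 5.83 years (70/12).
15 years is 2.57 doublings; 2^2.57 ≈ 5.9×.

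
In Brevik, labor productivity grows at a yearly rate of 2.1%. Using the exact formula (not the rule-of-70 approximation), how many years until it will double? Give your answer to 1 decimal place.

t = ln(2) / ln(1 + 0.021) = 0.6931 / 0.020783 ≈ 33.35.

33.4 years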